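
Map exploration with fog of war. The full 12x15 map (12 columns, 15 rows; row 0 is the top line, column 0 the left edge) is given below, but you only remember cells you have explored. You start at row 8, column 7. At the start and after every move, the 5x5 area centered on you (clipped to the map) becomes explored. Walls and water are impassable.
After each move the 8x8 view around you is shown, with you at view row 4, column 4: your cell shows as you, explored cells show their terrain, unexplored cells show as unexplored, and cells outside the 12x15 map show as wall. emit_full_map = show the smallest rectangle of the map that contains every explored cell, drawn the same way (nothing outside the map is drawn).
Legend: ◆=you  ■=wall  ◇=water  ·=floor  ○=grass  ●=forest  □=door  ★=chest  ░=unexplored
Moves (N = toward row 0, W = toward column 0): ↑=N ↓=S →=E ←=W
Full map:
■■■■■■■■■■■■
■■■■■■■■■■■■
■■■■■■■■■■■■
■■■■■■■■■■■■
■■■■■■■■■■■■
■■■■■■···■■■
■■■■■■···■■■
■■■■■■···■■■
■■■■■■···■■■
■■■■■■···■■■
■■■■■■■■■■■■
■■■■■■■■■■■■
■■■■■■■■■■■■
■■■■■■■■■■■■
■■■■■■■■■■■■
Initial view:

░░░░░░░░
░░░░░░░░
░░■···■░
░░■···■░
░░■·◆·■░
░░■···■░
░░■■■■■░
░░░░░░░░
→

░░░░░░░░
░░░░░░░░
░■···■■░
░■···■■░
░■··◆■■░
░■···■■░
░■■■■■■░
░░░░░░░░

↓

░░░░░░░░
░■···■■░
░■···■■░
░■···■■░
░■··◆■■░
░■■■■■■░
░░■■■■■░
░░░░░░░░

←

░░░░░░░░
░░■···■■
░░■···■■
░░■···■■
░░■·◆·■■
░░■■■■■■
░░■■■■■■
░░░░░░░░

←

░░░░░░░░
░░░■···■
░░■■···■
░░■■···■
░░■■◆··■
░░■■■■■■
░░■■■■■■
░░░░░░░░

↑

░░░░░░░░
░░░░░░░░
░░■■···■
░░■■···■
░░■■◆··■
░░■■···■
░░■■■■■■
░░■■■■■■

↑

░░░░░░░░
░░░░░░░░
░░■■···░
░░■■···■
░░■■◆··■
░░■■···■
░░■■···■
░░■■■■■■

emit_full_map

■■···░░
■■···■■
■■◆··■■
■■···■■
■■···■■
■■■■■■■
■■■■■■■

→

░░░░░░░░
░░░░░░░░
░■■···■░
░■■···■■
░■■·◆·■■
░■■···■■
░■■···■■
░■■■■■■■

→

░░░░░░░░
░░░░░░░░
■■···■■░
■■···■■░
■■··◆■■░
■■···■■░
■■···■■░
■■■■■■■░

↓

░░░░░░░░
■■···■■░
■■···■■░
■■···■■░
■■··◆■■░
■■···■■░
■■■■■■■░
■■■■■■■░

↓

■■···■■░
■■···■■░
■■···■■░
■■···■■░
■■··◆■■░
■■■■■■■░
■■■■■■■░
░░░░░░░░

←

░■■···■■
░■■···■■
░■■···■■
░■■···■■
░■■·◆·■■
░■■■■■■■
░■■■■■■■
░░░░░░░░

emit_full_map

■■···■■
■■···■■
■■···■■
■■···■■
■■·◆·■■
■■■■■■■
■■■■■■■

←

░░■■···■
░░■■···■
░░■■···■
░░■■···■
░░■■◆··■
░░■■■■■■
░░■■■■■■
░░░░░░░░

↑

░░░░░░░░
░░■■···■
░░■■···■
░░■■···■
░░■■◆··■
░░■■···■
░░■■■■■■
░░■■■■■■

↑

░░░░░░░░
░░░░░░░░
░░■■···■
░░■■···■
░░■■◆··■
░░■■···■
░░■■···■
░░■■■■■■

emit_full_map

■■···■■
■■···■■
■■◆··■■
■■···■■
■■···■■
■■■■■■■
■■■■■■■


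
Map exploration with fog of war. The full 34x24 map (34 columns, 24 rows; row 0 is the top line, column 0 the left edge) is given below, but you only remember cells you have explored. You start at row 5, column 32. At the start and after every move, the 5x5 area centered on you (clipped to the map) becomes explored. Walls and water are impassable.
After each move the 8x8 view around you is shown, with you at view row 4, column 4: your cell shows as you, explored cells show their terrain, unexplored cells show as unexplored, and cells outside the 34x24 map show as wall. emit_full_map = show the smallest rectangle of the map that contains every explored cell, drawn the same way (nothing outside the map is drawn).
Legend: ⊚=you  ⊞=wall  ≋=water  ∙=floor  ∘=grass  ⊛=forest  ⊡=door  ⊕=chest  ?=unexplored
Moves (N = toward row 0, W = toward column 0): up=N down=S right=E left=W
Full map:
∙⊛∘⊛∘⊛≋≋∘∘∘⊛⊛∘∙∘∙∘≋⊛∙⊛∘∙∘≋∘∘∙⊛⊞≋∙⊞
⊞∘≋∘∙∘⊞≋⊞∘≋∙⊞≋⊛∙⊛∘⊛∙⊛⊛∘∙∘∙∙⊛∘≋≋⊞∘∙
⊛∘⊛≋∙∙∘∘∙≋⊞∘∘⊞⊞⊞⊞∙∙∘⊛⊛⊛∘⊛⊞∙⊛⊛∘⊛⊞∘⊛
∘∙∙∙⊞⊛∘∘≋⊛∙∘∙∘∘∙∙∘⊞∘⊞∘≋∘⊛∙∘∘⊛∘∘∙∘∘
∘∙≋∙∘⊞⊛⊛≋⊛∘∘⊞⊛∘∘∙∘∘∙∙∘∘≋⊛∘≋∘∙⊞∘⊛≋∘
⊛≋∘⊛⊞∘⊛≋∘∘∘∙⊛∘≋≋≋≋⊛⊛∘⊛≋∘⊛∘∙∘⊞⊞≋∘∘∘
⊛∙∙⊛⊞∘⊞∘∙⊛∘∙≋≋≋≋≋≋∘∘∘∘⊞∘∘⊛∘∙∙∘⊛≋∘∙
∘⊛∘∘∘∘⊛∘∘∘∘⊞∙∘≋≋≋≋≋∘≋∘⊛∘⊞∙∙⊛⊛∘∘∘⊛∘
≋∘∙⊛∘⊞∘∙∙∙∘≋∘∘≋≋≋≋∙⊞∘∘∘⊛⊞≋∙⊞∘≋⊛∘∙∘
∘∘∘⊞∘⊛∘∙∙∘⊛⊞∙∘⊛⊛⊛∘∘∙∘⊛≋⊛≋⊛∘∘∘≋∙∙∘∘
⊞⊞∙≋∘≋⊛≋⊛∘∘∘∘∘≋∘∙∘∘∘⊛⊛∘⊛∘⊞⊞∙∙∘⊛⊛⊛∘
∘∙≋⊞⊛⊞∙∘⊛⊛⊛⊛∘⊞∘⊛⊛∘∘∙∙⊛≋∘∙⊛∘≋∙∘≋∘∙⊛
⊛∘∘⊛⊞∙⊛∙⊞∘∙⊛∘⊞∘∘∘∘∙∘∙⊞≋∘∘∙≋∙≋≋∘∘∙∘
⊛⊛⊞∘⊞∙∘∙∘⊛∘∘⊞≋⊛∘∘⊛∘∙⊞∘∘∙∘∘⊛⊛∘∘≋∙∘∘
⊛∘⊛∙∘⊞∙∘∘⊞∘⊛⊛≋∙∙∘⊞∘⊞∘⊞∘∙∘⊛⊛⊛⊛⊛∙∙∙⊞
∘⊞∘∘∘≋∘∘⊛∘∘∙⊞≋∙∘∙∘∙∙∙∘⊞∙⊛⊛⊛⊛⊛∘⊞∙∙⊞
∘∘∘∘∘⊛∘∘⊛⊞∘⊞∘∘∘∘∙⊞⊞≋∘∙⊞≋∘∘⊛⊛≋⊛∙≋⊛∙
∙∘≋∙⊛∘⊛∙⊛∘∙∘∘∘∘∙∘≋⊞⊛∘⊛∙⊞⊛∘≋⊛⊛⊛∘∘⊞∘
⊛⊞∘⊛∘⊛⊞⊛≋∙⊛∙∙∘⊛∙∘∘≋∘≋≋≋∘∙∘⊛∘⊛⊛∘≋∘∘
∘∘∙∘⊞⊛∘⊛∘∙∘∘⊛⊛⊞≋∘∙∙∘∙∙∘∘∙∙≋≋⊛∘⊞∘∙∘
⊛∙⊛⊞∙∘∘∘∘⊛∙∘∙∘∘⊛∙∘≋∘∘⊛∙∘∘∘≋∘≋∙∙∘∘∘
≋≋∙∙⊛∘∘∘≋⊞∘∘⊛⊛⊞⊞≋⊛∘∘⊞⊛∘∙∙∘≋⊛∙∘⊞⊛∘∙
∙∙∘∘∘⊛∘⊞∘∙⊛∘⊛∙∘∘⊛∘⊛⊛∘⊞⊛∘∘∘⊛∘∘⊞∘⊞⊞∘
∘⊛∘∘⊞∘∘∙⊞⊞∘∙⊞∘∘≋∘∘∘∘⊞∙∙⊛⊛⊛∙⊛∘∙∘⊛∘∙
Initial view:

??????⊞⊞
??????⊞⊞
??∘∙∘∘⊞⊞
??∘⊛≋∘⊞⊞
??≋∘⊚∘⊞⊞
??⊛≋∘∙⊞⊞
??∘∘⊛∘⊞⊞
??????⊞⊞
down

??????⊞⊞
??∘∙∘∘⊞⊞
??∘⊛≋∘⊞⊞
??≋∘∘∘⊞⊞
??⊛≋⊚∙⊞⊞
??∘∘⊛∘⊞⊞
??⊛∘∙∘⊞⊞
??????⊞⊞

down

??∘∙∘∘⊞⊞
??∘⊛≋∘⊞⊞
??≋∘∘∘⊞⊞
??⊛≋∘∙⊞⊞
??∘∘⊚∘⊞⊞
??⊛∘∙∘⊞⊞
??∙∙∘∘⊞⊞
??????⊞⊞

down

??∘⊛≋∘⊞⊞
??≋∘∘∘⊞⊞
??⊛≋∘∙⊞⊞
??∘∘⊛∘⊞⊞
??⊛∘⊚∘⊞⊞
??∙∙∘∘⊞⊞
??⊛⊛⊛∘⊞⊞
??????⊞⊞

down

??≋∘∘∘⊞⊞
??⊛≋∘∙⊞⊞
??∘∘⊛∘⊞⊞
??⊛∘∙∘⊞⊞
??∙∙⊚∘⊞⊞
??⊛⊛⊛∘⊞⊞
??≋∘∙⊛⊞⊞
??????⊞⊞

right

?≋∘∘∘⊞⊞⊞
?⊛≋∘∙⊞⊞⊞
?∘∘⊛∘⊞⊞⊞
?⊛∘∙∘⊞⊞⊞
?∙∙∘⊚⊞⊞⊞
?⊛⊛⊛∘⊞⊞⊞
?≋∘∙⊛⊞⊞⊞
?????⊞⊞⊞

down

?⊛≋∘∙⊞⊞⊞
?∘∘⊛∘⊞⊞⊞
?⊛∘∙∘⊞⊞⊞
?∙∙∘∘⊞⊞⊞
?⊛⊛⊛⊚⊞⊞⊞
?≋∘∙⊛⊞⊞⊞
??∘∙∘⊞⊞⊞
?????⊞⊞⊞

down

?∘∘⊛∘⊞⊞⊞
?⊛∘∙∘⊞⊞⊞
?∙∙∘∘⊞⊞⊞
?⊛⊛⊛∘⊞⊞⊞
?≋∘∙⊚⊞⊞⊞
??∘∙∘⊞⊞⊞
??∙∘∘⊞⊞⊞
?????⊞⊞⊞

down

?⊛∘∙∘⊞⊞⊞
?∙∙∘∘⊞⊞⊞
?⊛⊛⊛∘⊞⊞⊞
?≋∘∙⊛⊞⊞⊞
??∘∙⊚⊞⊞⊞
??∙∘∘⊞⊞⊞
??∙∙⊞⊞⊞⊞
?????⊞⊞⊞

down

?∙∙∘∘⊞⊞⊞
?⊛⊛⊛∘⊞⊞⊞
?≋∘∙⊛⊞⊞⊞
??∘∙∘⊞⊞⊞
??∙∘⊚⊞⊞⊞
??∙∙⊞⊞⊞⊞
??∙∙⊞⊞⊞⊞
?????⊞⊞⊞

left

??∙∙∘∘⊞⊞
??⊛⊛⊛∘⊞⊞
??≋∘∙⊛⊞⊞
??∘∘∙∘⊞⊞
??≋∙⊚∘⊞⊞
??∙∙∙⊞⊞⊞
??⊞∙∙⊞⊞⊞
??????⊞⊞

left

???∙∙∘∘⊞
???⊛⊛⊛∘⊞
??∘≋∘∙⊛⊞
??≋∘∘∙∘⊞
??∘≋⊚∘∘⊞
??⊛∙∙∙⊞⊞
??∘⊞∙∙⊞⊞
???????⊞

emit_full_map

?∘∙∘∘
?∘⊛≋∘
?≋∘∘∘
?⊛≋∘∙
?∘∘⊛∘
?⊛∘∙∘
?∙∙∘∘
?⊛⊛⊛∘
∘≋∘∙⊛
≋∘∘∙∘
∘≋⊚∘∘
⊛∙∙∙⊞
∘⊞∙∙⊞

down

???⊛⊛⊛∘⊞
??∘≋∘∙⊛⊞
??≋∘∘∙∘⊞
??∘≋∙∘∘⊞
??⊛∙⊚∙⊞⊞
??∘⊞∙∙⊞⊞
??⊛∙≋⊛∙⊞
???????⊞

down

??∘≋∘∙⊛⊞
??≋∘∘∙∘⊞
??∘≋∙∘∘⊞
??⊛∙∙∙⊞⊞
??∘⊞⊚∙⊞⊞
??⊛∙≋⊛∙⊞
??⊛∘∘⊞∘⊞
???????⊞

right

?∘≋∘∙⊛⊞⊞
?≋∘∘∙∘⊞⊞
?∘≋∙∘∘⊞⊞
?⊛∙∙∙⊞⊞⊞
?∘⊞∙⊚⊞⊞⊞
?⊛∙≋⊛∙⊞⊞
?⊛∘∘⊞∘⊞⊞
??????⊞⊞

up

??⊛⊛⊛∘⊞⊞
?∘≋∘∙⊛⊞⊞
?≋∘∘∙∘⊞⊞
?∘≋∙∘∘⊞⊞
?⊛∙∙⊚⊞⊞⊞
?∘⊞∙∙⊞⊞⊞
?⊛∙≋⊛∙⊞⊞
?⊛∘∘⊞∘⊞⊞

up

??∙∙∘∘⊞⊞
??⊛⊛⊛∘⊞⊞
?∘≋∘∙⊛⊞⊞
?≋∘∘∙∘⊞⊞
?∘≋∙⊚∘⊞⊞
?⊛∙∙∙⊞⊞⊞
?∘⊞∙∙⊞⊞⊞
?⊛∙≋⊛∙⊞⊞

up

??⊛∘∙∘⊞⊞
??∙∙∘∘⊞⊞
??⊛⊛⊛∘⊞⊞
?∘≋∘∙⊛⊞⊞
?≋∘∘⊚∘⊞⊞
?∘≋∙∘∘⊞⊞
?⊛∙∙∙⊞⊞⊞
?∘⊞∙∙⊞⊞⊞

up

??∘∘⊛∘⊞⊞
??⊛∘∙∘⊞⊞
??∙∙∘∘⊞⊞
??⊛⊛⊛∘⊞⊞
?∘≋∘⊚⊛⊞⊞
?≋∘∘∙∘⊞⊞
?∘≋∙∘∘⊞⊞
?⊛∙∙∙⊞⊞⊞

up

??⊛≋∘∙⊞⊞
??∘∘⊛∘⊞⊞
??⊛∘∙∘⊞⊞
??∙∙∘∘⊞⊞
??⊛⊛⊚∘⊞⊞
?∘≋∘∙⊛⊞⊞
?≋∘∘∙∘⊞⊞
?∘≋∙∘∘⊞⊞

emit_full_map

?∘∙∘∘
?∘⊛≋∘
?≋∘∘∘
?⊛≋∘∙
?∘∘⊛∘
?⊛∘∙∘
?∙∙∘∘
?⊛⊛⊚∘
∘≋∘∙⊛
≋∘∘∙∘
∘≋∙∘∘
⊛∙∙∙⊞
∘⊞∙∙⊞
⊛∙≋⊛∙
⊛∘∘⊞∘

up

??≋∘∘∘⊞⊞
??⊛≋∘∙⊞⊞
??∘∘⊛∘⊞⊞
??⊛∘∙∘⊞⊞
??∙∙⊚∘⊞⊞
??⊛⊛⊛∘⊞⊞
?∘≋∘∙⊛⊞⊞
?≋∘∘∙∘⊞⊞

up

??∘⊛≋∘⊞⊞
??≋∘∘∘⊞⊞
??⊛≋∘∙⊞⊞
??∘∘⊛∘⊞⊞
??⊛∘⊚∘⊞⊞
??∙∙∘∘⊞⊞
??⊛⊛⊛∘⊞⊞
?∘≋∘∙⊛⊞⊞

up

??∘∙∘∘⊞⊞
??∘⊛≋∘⊞⊞
??≋∘∘∘⊞⊞
??⊛≋∘∙⊞⊞
??∘∘⊚∘⊞⊞
??⊛∘∙∘⊞⊞
??∙∙∘∘⊞⊞
??⊛⊛⊛∘⊞⊞

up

??????⊞⊞
??∘∙∘∘⊞⊞
??∘⊛≋∘⊞⊞
??≋∘∘∘⊞⊞
??⊛≋⊚∙⊞⊞
??∘∘⊛∘⊞⊞
??⊛∘∙∘⊞⊞
??∙∙∘∘⊞⊞

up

??????⊞⊞
??????⊞⊞
??∘∙∘∘⊞⊞
??∘⊛≋∘⊞⊞
??≋∘⊚∘⊞⊞
??⊛≋∘∙⊞⊞
??∘∘⊛∘⊞⊞
??⊛∘∙∘⊞⊞

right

?????⊞⊞⊞
?????⊞⊞⊞
?∘∙∘∘⊞⊞⊞
?∘⊛≋∘⊞⊞⊞
?≋∘∘⊚⊞⊞⊞
?⊛≋∘∙⊞⊞⊞
?∘∘⊛∘⊞⊞⊞
?⊛∘∙∘⊞⊞⊞

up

?????⊞⊞⊞
?????⊞⊞⊞
??⊞∘⊛⊞⊞⊞
?∘∙∘∘⊞⊞⊞
?∘⊛≋⊚⊞⊞⊞
?≋∘∘∘⊞⊞⊞
?⊛≋∘∙⊞⊞⊞
?∘∘⊛∘⊞⊞⊞

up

⊞⊞⊞⊞⊞⊞⊞⊞
?????⊞⊞⊞
??⊞∘∙⊞⊞⊞
??⊞∘⊛⊞⊞⊞
?∘∙∘⊚⊞⊞⊞
?∘⊛≋∘⊞⊞⊞
?≋∘∘∘⊞⊞⊞
?⊛≋∘∙⊞⊞⊞

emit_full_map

??⊞∘∙
??⊞∘⊛
?∘∙∘⊚
?∘⊛≋∘
?≋∘∘∘
?⊛≋∘∙
?∘∘⊛∘
?⊛∘∙∘
?∙∙∘∘
?⊛⊛⊛∘
∘≋∘∙⊛
≋∘∘∙∘
∘≋∙∘∘
⊛∙∙∙⊞
∘⊞∙∙⊞
⊛∙≋⊛∙
⊛∘∘⊞∘


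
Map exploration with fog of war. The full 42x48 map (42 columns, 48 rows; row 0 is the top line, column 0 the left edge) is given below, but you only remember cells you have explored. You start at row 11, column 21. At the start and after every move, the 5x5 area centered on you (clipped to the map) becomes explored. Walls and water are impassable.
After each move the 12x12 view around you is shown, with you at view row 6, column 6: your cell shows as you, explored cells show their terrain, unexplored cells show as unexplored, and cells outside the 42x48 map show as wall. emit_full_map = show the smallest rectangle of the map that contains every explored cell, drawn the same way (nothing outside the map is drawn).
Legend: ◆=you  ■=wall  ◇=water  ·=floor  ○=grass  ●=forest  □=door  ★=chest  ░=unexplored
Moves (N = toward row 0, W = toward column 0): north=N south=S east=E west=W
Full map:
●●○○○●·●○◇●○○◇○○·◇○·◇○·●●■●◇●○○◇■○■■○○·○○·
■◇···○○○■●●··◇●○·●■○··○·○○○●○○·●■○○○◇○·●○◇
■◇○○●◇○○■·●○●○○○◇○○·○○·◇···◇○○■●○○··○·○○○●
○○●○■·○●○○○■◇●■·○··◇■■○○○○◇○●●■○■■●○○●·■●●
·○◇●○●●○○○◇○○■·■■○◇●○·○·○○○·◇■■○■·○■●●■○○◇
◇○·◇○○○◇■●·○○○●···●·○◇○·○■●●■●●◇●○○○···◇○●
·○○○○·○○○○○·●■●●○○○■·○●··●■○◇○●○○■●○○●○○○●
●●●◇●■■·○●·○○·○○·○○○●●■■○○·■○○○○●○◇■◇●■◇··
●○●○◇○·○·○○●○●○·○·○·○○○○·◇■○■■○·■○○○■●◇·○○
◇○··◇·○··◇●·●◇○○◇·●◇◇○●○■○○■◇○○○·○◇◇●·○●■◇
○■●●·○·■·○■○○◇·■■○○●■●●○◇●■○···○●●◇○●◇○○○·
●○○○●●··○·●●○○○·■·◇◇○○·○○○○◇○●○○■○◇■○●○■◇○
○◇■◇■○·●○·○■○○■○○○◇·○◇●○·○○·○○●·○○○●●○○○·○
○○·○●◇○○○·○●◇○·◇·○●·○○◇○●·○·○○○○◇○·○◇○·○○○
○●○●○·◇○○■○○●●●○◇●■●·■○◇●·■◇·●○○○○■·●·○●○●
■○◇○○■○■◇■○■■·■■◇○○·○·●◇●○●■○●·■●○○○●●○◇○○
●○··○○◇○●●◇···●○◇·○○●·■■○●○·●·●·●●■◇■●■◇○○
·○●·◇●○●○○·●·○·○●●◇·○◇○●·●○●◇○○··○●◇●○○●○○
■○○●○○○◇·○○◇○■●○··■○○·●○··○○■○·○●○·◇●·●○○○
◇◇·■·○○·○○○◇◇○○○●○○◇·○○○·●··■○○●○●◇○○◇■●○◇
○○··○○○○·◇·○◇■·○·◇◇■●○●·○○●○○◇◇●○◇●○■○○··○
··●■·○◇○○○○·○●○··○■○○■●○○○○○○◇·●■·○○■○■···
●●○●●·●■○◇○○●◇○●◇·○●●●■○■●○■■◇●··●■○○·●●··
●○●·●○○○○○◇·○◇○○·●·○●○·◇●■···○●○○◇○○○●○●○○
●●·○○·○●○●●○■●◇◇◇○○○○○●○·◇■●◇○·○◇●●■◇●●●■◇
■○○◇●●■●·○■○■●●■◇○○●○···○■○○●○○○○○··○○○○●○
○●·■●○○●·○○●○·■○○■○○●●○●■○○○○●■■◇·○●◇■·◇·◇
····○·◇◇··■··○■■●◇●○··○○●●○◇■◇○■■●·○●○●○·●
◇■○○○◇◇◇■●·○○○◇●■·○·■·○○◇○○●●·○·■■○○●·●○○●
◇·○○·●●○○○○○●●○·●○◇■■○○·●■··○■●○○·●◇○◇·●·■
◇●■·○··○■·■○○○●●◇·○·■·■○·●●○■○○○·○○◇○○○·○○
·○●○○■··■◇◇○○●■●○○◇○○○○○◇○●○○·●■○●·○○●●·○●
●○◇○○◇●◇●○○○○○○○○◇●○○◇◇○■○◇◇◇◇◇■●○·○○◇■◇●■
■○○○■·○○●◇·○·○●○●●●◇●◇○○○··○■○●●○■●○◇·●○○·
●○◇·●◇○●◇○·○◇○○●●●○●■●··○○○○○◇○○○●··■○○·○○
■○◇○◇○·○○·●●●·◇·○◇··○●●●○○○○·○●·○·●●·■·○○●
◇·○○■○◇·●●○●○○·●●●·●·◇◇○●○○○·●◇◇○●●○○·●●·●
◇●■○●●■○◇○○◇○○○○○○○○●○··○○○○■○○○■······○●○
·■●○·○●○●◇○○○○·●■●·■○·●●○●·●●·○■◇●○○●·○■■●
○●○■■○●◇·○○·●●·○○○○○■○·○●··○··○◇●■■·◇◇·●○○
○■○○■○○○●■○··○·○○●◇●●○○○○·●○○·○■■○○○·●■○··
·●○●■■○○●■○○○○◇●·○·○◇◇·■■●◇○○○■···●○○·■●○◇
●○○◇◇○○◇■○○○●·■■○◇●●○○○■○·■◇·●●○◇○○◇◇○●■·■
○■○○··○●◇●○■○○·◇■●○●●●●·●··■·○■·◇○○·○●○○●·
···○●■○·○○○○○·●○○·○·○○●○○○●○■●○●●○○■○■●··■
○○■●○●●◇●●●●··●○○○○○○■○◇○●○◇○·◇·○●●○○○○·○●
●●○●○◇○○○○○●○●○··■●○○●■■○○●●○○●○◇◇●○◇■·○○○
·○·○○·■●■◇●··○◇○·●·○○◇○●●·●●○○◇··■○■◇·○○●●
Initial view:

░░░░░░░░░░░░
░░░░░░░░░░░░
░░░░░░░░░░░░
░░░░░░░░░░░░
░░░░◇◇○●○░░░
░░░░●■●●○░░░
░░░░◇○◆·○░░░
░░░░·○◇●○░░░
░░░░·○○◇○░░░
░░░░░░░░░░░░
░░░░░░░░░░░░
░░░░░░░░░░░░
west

░░░░░░░░░░░░
░░░░░░░░░░░░
░░░░░░░░░░░░
░░░░░░░░░░░░
░░░░●◇◇○●○░░
░░░░○●■●●○░░
░░░░◇◇◆○·○░░
░░░░◇·○◇●○░░
░░░░●·○○◇○░░
░░░░░░░░░░░░
░░░░░░░░░░░░
░░░░░░░░░░░░

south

░░░░░░░░░░░░
░░░░░░░░░░░░
░░░░░░░░░░░░
░░░░●◇◇○●○░░
░░░░○●■●●○░░
░░░░◇◇○○·○░░
░░░░◇·◆◇●○░░
░░░░●·○○◇○░░
░░░░■●·■○░░░
░░░░░░░░░░░░
░░░░░░░░░░░░
░░░░░░░░░░░░

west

░░░░░░░░░░░░
░░░░░░░░░░░░
░░░░░░░░░░░░
░░░░░●◇◇○●○░
░░░░○○●■●●○░
░░░░·◇◇○○·○░
░░░░○◇◆○◇●○░
░░░░○●·○○◇○░
░░░░●■●·■○░░
░░░░░░░░░░░░
░░░░░░░░░░░░
░░░░░░░░░░░░

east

░░░░░░░░░░░░
░░░░░░░░░░░░
░░░░░░░░░░░░
░░░░●◇◇○●○░░
░░░○○●■●●○░░
░░░·◇◇○○·○░░
░░░○◇·◆◇●○░░
░░░○●·○○◇○░░
░░░●■●·■○░░░
░░░░░░░░░░░░
░░░░░░░░░░░░
░░░░░░░░░░░░

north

░░░░░░░░░░░░
░░░░░░░░░░░░
░░░░░░░░░░░░
░░░░░░░░░░░░
░░░░●◇◇○●○░░
░░░○○●■●●○░░
░░░·◇◇◆○·○░░
░░░○◇·○◇●○░░
░░░○●·○○◇○░░
░░░●■●·■○░░░
░░░░░░░░░░░░
░░░░░░░░░░░░

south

░░░░░░░░░░░░
░░░░░░░░░░░░
░░░░░░░░░░░░
░░░░●◇◇○●○░░
░░░○○●■●●○░░
░░░·◇◇○○·○░░
░░░○◇·◆◇●○░░
░░░○●·○○◇○░░
░░░●■●·■○░░░
░░░░░░░░░░░░
░░░░░░░░░░░░
░░░░░░░░░░░░

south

░░░░░░░░░░░░
░░░░░░░░░░░░
░░░░●◇◇○●○░░
░░░○○●■●●○░░
░░░·◇◇○○·○░░
░░░○◇·○◇●○░░
░░░○●·◆○◇○░░
░░░●■●·■○░░░
░░░░○·○·●░░░
░░░░░░░░░░░░
░░░░░░░░░░░░
░░░░░░░░░░░░

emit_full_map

░●◇◇○●○
○○●■●●○
·◇◇○○·○
○◇·○◇●○
○●·◆○◇○
●■●·■○░
░○·○·●░

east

░░░░░░░░░░░░
░░░░░░░░░░░░
░░░●◇◇○●○░░░
░░○○●■●●○░░░
░░·◇◇○○·○░░░
░░○◇·○◇●○░░░
░░○●·○◆◇○░░░
░░●■●·■○◇░░░
░░░○·○·●◇░░░
░░░░░░░░░░░░
░░░░░░░░░░░░
░░░░░░░░░░░░

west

░░░░░░░░░░░░
░░░░░░░░░░░░
░░░░●◇◇○●○░░
░░░○○●■●●○░░
░░░·◇◇○○·○░░
░░░○◇·○◇●○░░
░░░○●·◆○◇○░░
░░░●■●·■○◇░░
░░░░○·○·●◇░░
░░░░░░░░░░░░
░░░░░░░░░░░░
░░░░░░░░░░░░

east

░░░░░░░░░░░░
░░░░░░░░░░░░
░░░●◇◇○●○░░░
░░○○●■●●○░░░
░░·◇◇○○·○░░░
░░○◇·○◇●○░░░
░░○●·○◆◇○░░░
░░●■●·■○◇░░░
░░░○·○·●◇░░░
░░░░░░░░░░░░
░░░░░░░░░░░░
░░░░░░░░░░░░

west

░░░░░░░░░░░░
░░░░░░░░░░░░
░░░░●◇◇○●○░░
░░░○○●■●●○░░
░░░·◇◇○○·○░░
░░░○◇·○◇●○░░
░░░○●·◆○◇○░░
░░░●■●·■○◇░░
░░░░○·○·●◇░░
░░░░░░░░░░░░
░░░░░░░░░░░░
░░░░░░░░░░░░


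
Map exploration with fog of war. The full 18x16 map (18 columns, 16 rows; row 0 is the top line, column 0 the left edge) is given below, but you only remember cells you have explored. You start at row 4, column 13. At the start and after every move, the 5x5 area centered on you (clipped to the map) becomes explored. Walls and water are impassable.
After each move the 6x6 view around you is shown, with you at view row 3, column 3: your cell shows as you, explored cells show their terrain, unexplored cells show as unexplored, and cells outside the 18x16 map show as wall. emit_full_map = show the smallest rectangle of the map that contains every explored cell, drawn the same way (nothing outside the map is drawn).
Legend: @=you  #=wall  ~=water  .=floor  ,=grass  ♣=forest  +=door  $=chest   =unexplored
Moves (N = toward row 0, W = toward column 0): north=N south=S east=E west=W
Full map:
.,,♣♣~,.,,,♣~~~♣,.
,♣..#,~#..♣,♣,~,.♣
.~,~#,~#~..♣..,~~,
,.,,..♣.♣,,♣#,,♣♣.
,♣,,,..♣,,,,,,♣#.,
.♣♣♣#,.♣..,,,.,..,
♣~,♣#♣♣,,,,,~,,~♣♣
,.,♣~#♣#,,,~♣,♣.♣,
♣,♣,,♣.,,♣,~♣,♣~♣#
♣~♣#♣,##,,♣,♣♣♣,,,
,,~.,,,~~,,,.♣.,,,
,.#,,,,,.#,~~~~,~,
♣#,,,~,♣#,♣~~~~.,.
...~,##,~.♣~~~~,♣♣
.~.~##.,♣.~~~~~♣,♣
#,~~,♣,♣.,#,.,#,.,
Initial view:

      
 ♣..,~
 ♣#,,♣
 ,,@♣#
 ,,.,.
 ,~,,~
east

      
♣..,~~
♣#,,♣♣
,,,@#.
,,.,..
,~,,~♣

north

      
 ♣,~,.
♣..,~~
♣#,@♣♣
,,,♣#.
,,.,..

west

      
 ,♣,~,
 ♣..,~
 ♣#@,♣
 ,,,♣#
 ,,.,.

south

 ,♣,~,
 ♣..,~
 ♣#,,♣
 ,,@♣#
 ,,.,.
 ,~,,~

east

,♣,~,.
♣..,~~
♣#,,♣♣
,,,@#.
,,.,..
,~,,~♣

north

      
,♣,~,.
♣..,~~
♣#,@♣♣
,,,♣#.
,,.,..

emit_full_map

,♣,~,.
♣..,~~
♣#,@♣♣
,,,♣#.
,,.,..
,~,,~♣

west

      
 ,♣,~,
 ♣..,~
 ♣#@,♣
 ,,,♣#
 ,,.,.

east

      
,♣,~,.
♣..,~~
♣#,@♣♣
,,,♣#.
,,.,..

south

,♣,~,.
♣..,~~
♣#,,♣♣
,,,@#.
,,.,..
,~,,~♣

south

♣..,~~
♣#,,♣♣
,,,♣#.
,,.@..
,~,,~♣
 ♣,♣.♣

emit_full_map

,♣,~,.
♣..,~~
♣#,,♣♣
,,,♣#.
,,.@..
,~,,~♣
 ♣,♣.♣


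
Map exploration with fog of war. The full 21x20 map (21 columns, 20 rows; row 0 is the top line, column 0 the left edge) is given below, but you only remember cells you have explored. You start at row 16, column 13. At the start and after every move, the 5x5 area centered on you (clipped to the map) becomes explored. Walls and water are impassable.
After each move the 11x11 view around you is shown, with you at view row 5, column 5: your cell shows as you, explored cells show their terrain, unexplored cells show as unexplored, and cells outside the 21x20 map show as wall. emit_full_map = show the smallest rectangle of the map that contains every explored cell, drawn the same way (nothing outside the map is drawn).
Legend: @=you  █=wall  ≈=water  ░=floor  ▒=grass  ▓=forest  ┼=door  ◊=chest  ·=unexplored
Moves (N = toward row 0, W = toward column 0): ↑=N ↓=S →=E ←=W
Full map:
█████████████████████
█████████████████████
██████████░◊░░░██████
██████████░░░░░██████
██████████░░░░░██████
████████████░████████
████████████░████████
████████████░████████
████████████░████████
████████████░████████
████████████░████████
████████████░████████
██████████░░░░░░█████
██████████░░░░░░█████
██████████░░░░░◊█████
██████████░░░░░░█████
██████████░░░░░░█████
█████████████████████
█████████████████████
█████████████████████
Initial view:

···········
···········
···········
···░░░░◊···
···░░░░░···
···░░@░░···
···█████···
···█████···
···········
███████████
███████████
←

···········
···········
···········
···░░░░░◊··
···░░░░░░··
···░░@░░░··
···██████··
···██████··
···········
███████████
███████████

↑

···········
···········
···········
···░░░░░···
···░░░░░◊··
···░░@░░░··
···░░░░░░··
···██████··
···██████··
···········
███████████

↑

···········
···········
···········
···░░░░░···
···░░░░░···
···░░@░░◊··
···░░░░░░··
···░░░░░░··
···██████··
···██████··
···········

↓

···········
···········
···░░░░░···
···░░░░░···
···░░░░░◊··
···░░@░░░··
···░░░░░░··
···██████··
···██████··
···········
███████████

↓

···········
···░░░░░···
···░░░░░···
···░░░░░◊··
···░░░░░░··
···░░@░░░··
···██████··
···██████··
···········
███████████
███████████

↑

···········
···········
···░░░░░···
···░░░░░···
···░░░░░◊··
···░░@░░░··
···░░░░░░··
···██████··
···██████··
···········
███████████

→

···········
···········
··░░░░░····
··░░░░░░···
··░░░░░◊···
··░░░@░░···
··░░░░░░···
··██████···
··██████···
···········
███████████

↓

···········
··░░░░░····
··░░░░░░···
··░░░░░◊···
··░░░░░░···
··░░░@░░···
··██████···
··██████···
···········
███████████
███████████

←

···········
···░░░░░···
···░░░░░░··
···░░░░░◊··
···░░░░░░··
···░░@░░░··
···██████··
···██████··
···········
███████████
███████████

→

···········
··░░░░░····
··░░░░░░···
··░░░░░◊···
··░░░░░░···
··░░░@░░···
··██████···
··██████···
···········
███████████
███████████

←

···········
···░░░░░···
···░░░░░░··
···░░░░░◊··
···░░░░░░··
···░░@░░░··
···██████··
···██████··
···········
███████████
███████████

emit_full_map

░░░░░·
░░░░░░
░░░░░◊
░░░░░░
░░@░░░
██████
██████

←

···········
····░░░░░··
····░░░░░░·
···█░░░░░◊·
···█░░░░░░·
···█░@░░░░·
···███████·
···███████·
···········
███████████
███████████

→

···········
···░░░░░···
···░░░░░░··
··█░░░░░◊··
··█░░░░░░··
··█░░@░░░··
··███████··
··███████··
···········
███████████
███████████

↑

···········
···········
···░░░░░···
···░░░░░░··
··█░░░░░◊··
··█░░@░░░··
··█░░░░░░··
··███████··
··███████··
···········
███████████

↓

···········
···░░░░░···
···░░░░░░··
··█░░░░░◊··
··█░░░░░░··
··█░░@░░░··
··███████··
··███████··
···········
███████████
███████████

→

···········
··░░░░░····
··░░░░░░···
·█░░░░░◊···
·█░░░░░░···
·█░░░@░░···
·███████···
·███████···
···········
███████████
███████████

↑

···········
···········
··░░░░░····
··░░░░░░···
·█░░░░░◊···
·█░░░@░░···
·█░░░░░░···
·███████···
·███████···
···········
███████████

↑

···········
···········
···········
··░░░░░░···
··░░░░░░···
·█░░░@░◊···
·█░░░░░░···
·█░░░░░░···
·███████···
·███████···
···········

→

···········
···········
···········
·░░░░░░█···
·░░░░░░█···
█░░░░@◊█···
█░░░░░░█···
█░░░░░░█···
███████····
███████····
···········

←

···········
···········
···········
··░░░░░░█··
··░░░░░░█··
·█░░░@░◊█··
·█░░░░░░█··
·█░░░░░░█··
·███████···
·███████···
···········

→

···········
···········
···········
·░░░░░░█···
·░░░░░░█···
█░░░░@◊█···
█░░░░░░█···
█░░░░░░█···
███████····
███████····
···········

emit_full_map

·░░░░░░█
·░░░░░░█
█░░░░@◊█
█░░░░░░█
█░░░░░░█
███████·
███████·

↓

···········
···········
·░░░░░░█···
·░░░░░░█···
█░░░░░◊█···
█░░░░@░█···
█░░░░░░█···
████████···
███████····
···········
███████████

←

···········
···········
··░░░░░░█··
··░░░░░░█··
·█░░░░░◊█··
·█░░░@░░█··
·█░░░░░░█··
·████████··
·███████···
···········
███████████

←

···········
···········
···░░░░░░█·
···░░░░░░█·
··█░░░░░◊█·
··█░░@░░░█·
··█░░░░░░█·
··████████·
··███████··
···········
███████████

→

···········
···········
··░░░░░░█··
··░░░░░░█··
·█░░░░░◊█··
·█░░░@░░█··
·█░░░░░░█··
·████████··
·███████···
···········
███████████

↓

···········
··░░░░░░█··
··░░░░░░█··
·█░░░░░◊█··
·█░░░░░░█··
·█░░░@░░█··
·████████··
·███████···
···········
███████████
███████████

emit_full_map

·░░░░░░█
·░░░░░░█
█░░░░░◊█
█░░░░░░█
█░░░@░░█
████████
███████·

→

···········
·░░░░░░█···
·░░░░░░█···
█░░░░░◊█···
█░░░░░░█···
█░░░░@░█···
████████···
████████···
···········
███████████
███████████

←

···········
··░░░░░░█··
··░░░░░░█··
·█░░░░░◊█··
·█░░░░░░█··
·█░░░@░░█··
·████████··
·████████··
···········
███████████
███████████

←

···········
···░░░░░░█·
···░░░░░░█·
··█░░░░░◊█·
··█░░░░░░█·
··█░░@░░░█·
··████████·
··████████·
···········
███████████
███████████

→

···········
··░░░░░░█··
··░░░░░░█··
·█░░░░░◊█··
·█░░░░░░█··
·█░░░@░░█··
·████████··
·████████··
···········
███████████
███████████

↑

···········
···········
··░░░░░░█··
··░░░░░░█··
·█░░░░░◊█··
·█░░░@░░█··
·█░░░░░░█··
·████████··
·████████··
···········
███████████

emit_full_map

·░░░░░░█
·░░░░░░█
█░░░░░◊█
█░░░@░░█
█░░░░░░█
████████
████████
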